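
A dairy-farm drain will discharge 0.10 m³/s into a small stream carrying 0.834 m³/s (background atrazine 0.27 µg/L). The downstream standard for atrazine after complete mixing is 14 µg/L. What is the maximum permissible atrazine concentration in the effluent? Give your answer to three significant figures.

129 µg/L

At the limit, (Qr·Cr + Qe·Cₑ)/(Qr + Qe) = 14:
Cₑ = (0.9340·14 − 0.8340·0.2700) / 0.1000 = 128.5 µg/L.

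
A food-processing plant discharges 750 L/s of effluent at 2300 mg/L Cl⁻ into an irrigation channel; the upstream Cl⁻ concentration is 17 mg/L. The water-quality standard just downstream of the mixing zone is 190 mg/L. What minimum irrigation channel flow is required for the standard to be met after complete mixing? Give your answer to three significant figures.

9150 L/s

Set C_mix = 190: (Q·17.00 + 750.0·2300) / (Q + 750.0) = 190
→ Q = 750.0·(2300 − 190)/(190 − 17.00) = 9147 L/s.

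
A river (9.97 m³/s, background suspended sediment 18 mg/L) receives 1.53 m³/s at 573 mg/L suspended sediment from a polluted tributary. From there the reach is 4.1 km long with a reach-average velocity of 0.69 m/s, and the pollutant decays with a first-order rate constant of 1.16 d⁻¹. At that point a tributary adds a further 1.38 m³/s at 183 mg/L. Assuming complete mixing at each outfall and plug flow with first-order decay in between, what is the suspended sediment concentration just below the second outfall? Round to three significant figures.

Conservation of mass: C = (9.970·18.00 + 1.530·573.0) / 11.50 = 1056/11.50 = 91.84 mg/L; combined flow 11.50 m³/s.
Travel time t = 4.1·1000 / 0.69 = 5942 s = 1.651 h.
Decay over the reach: 91.84·exp(−kt) = 91.84·0.9233 = 84.80 mg/L.
Second outfall: C = (11.50·84.80 + 1.380·183.0)/12.88 = 95.32 mg/L.

95.3 mg/L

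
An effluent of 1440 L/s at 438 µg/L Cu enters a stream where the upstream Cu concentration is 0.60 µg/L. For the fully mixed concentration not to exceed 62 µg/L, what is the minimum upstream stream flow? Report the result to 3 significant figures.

Set C_mix = 62: (Q·0.6000 + 1440·438.0) / (Q + 1440) = 62
→ Q = 1440·(438.0 − 62)/(62 − 0.6000) = 8818 L/s.

8820 L/s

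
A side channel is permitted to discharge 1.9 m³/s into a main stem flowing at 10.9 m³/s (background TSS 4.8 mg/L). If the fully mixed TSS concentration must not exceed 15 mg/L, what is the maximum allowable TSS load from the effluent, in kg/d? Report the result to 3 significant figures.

12100 kg/d

Mass balance at the limit: 10.90·4.800 + 1.900·Cₑ = 12.80·15 → Cₑ = 73.52 mg/L.
Load = 1.900 m³/s × 73.52 g/m³ × 86 400 s/d = 12070 kg/d.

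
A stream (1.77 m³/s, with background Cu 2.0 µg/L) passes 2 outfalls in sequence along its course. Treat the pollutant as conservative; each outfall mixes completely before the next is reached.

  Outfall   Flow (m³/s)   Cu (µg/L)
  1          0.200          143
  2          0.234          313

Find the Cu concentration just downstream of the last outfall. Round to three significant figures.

47.8 µg/L

After outfall 1: Q = 1.770 + 0.2000 = 1.970 m³/s; C = (1.770·2.000 + 0.2000·143.0)/1.970 = 16.31 µg/L.
After outfall 2: Q = 1.970 + 0.2340 = 2.204 m³/s; C = (1.970·16.31 + 0.2340·313.0)/2.204 = 47.81 µg/L.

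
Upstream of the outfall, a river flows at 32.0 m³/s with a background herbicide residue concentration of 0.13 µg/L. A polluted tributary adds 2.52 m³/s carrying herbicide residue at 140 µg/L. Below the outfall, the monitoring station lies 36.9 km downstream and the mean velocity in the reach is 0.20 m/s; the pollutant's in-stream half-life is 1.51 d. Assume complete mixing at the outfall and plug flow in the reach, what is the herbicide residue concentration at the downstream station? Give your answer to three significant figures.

Flow-weighted average: C = (32.00·0.1300 + 2.520·140.0) / 34.52 = 357.0/34.52 = 10.34 µg/L.
Travel time t = 36.9·1000 / 0.20 = 184500 s = 51.25 h.
Half-life 1.51 d → k = ln 2 / 1.51 = 0.4590 d⁻¹.
First-order decay: C = 10.34·exp(−k·t) = 10.34·0.3752 = 3.880 µg/L.

3.88 µg/L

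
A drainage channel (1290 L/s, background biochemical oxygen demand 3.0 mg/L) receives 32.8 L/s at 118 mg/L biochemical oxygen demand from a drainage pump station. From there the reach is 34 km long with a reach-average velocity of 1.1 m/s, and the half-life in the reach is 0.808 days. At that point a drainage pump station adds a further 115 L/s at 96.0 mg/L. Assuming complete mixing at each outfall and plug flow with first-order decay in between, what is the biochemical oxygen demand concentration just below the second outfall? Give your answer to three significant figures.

Mass balance: C = (1290·3.000 + 32.80·118.0) / 1323 = 7740/1323 = 5.852 mg/L; combined flow 1323 L/s.
Travel time t = 34·1000 / 1.1 = 30910 s = 8.586 h.
Half-life 0.808 d → k = ln 2 / 0.808 = 0.8579 d⁻¹.
First-order decay: C = 5.852·exp(−k·t) = 5.852·0.7357 = 4.305 mg/L.
Second outfall: C = (1323·4.305 + 115.0·96.00)/1438 = 11.64 mg/L.

11.6 mg/L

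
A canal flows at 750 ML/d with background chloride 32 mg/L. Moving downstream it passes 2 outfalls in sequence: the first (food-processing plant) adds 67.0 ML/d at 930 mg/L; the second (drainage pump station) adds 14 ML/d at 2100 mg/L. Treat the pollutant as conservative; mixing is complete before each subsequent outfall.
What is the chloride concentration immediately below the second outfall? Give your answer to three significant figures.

Below outfall 1: Q → 817.0 ML/d, C = (750.0·32.00 + 67.00·930.0)/817.0 = 105.6 mg/L.
Below outfall 2: Q → 831.0 ML/d, C = (817.0·105.6 + 14.00·2100)/831.0 = 139.2 mg/L.

139 mg/L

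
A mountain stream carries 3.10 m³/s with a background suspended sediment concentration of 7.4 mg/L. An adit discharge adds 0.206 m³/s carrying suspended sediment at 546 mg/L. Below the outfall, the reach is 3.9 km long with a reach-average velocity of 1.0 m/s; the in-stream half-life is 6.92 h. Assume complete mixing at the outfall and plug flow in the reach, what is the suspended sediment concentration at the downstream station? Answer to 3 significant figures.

Mass balance: C = (3.100·7.400 + 0.2060·546.0) / 3.306 = 135.4/3.306 = 40.96 mg/L.
Travel time t = 3.9·1000 / 1.0 = 3900 s = 1.083 h.
Half-life 6.92 h → k = ln 2 / 6.92 = 0.1002 h⁻¹ = 2.404 d⁻¹.
After decay, C = 40.96 × e^(−kt) = 40.96 × 0.8972 = 36.75 mg/L.

36.7 mg/L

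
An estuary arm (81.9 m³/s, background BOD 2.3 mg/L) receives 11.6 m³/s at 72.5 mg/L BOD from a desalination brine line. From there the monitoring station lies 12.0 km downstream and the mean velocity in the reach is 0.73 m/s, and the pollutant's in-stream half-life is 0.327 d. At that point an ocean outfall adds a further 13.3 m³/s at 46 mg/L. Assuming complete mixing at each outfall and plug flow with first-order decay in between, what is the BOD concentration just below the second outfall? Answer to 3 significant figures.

After mixing, C = (81.90·2.300 + 11.60·72.50) / 93.50 = 1029/93.50 = 11.01 mg/L; combined flow 93.50 m³/s.
Travel time t = 12.0·1000 / 0.73 = 16440 s = 4.566 h.
Half-life 0.327 d → k = ln 2 / 0.327 = 2.120 d⁻¹.
After decay, C = 11.01 × e^(−kt) = 11.01 × 0.6681 = 7.355 mg/L.
At the second outfall, C = (93.50·7.355 + 13.30·46.00) / (93.50 + 13.30) = 12.17 mg/L.

12.2 mg/L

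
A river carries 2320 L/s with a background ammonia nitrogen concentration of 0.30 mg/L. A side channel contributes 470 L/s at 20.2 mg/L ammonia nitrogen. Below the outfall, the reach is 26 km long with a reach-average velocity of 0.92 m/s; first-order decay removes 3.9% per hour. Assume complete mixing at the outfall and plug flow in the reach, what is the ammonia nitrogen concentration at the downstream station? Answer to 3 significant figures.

Mass balance: C = (2320·0.3000 + 470.0·20.20) / 2790 = 10190/2790 = 3.652 mg/L.
Travel time t = 26·1000 / 0.92 = 28260 s = 7.850 h.
3.9%/h lost → k = −ln(1 − 0.039) = 0.03978 h⁻¹.
Decay over the reach: 3.652·exp(−kt) = 3.652·0.7318 = 2.673 mg/L.

2.67 mg/L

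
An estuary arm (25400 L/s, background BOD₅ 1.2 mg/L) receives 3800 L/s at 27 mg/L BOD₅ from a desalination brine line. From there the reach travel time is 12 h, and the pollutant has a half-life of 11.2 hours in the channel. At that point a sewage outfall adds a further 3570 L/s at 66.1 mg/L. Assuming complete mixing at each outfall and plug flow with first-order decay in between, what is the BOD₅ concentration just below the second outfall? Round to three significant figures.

9.13 mg/L

Mixed concentration C = ΣQC/ΣQ = (25400·1.200 + 3800·27.00) / 29200 = 133100/29200 = 4.558 mg/L; combined flow 29200 L/s.
Half-life 11.2 h → k = ln 2 / 11.2 = 0.06189 h⁻¹ = 1.485 d⁻¹.
After decay, C = 4.558 × e^(−kt) = 4.558 × 0.4758 = 2.169 mg/L.
Second outfall: C = (29200·2.169 + 3570·66.10)/32770 = 9.133 mg/L.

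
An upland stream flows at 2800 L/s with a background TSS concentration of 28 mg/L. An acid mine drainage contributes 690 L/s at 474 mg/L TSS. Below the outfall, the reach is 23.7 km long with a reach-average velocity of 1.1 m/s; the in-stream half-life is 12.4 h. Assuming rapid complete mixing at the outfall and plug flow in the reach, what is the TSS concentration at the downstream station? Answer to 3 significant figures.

Mixed concentration C = ΣQC/ΣQ = (2800·28.00 + 690.0·474.0) / 3490 = 405500/3490 = 116.2 mg/L.
Travel time t = 23.7·1000 / 1.1 = 21550 s = 5.985 h.
Half-life 12.4 h → k = ln 2 / 12.4 = 0.05590 h⁻¹ = 1.342 d⁻¹.
Applying C = C₀e^(−kt): 116.2 × 0.7157 = 83.14 mg/L.

83.1 mg/L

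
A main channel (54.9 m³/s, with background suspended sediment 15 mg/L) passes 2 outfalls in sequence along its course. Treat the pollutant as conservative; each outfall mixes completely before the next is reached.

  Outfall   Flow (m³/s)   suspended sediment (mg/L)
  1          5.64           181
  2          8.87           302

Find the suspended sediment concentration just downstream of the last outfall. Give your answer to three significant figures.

Outfall 1: combined Q = 60.54 m³/s; C = (54.90·15.00 + 5.640·181.0)/60.54 = 30.46 mg/L.
Outfall 2: combined Q = 69.41 m³/s; C = (60.54·30.46 + 8.870·302.0)/69.41 = 65.16 mg/L.

65.2 mg/L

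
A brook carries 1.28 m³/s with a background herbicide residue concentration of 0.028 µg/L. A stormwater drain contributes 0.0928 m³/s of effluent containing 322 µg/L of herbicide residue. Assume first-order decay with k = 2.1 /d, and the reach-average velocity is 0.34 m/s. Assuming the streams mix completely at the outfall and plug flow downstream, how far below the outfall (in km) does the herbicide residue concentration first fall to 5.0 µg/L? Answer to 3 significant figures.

Mass balance: C = (1.280·0.02800 + 0.09280·322.0) / 1.373 = 29.92/1.373 = 21.79 µg/L.
Set 21.79·exp(−k·t) = 5.0 → t = ln(21.79/5.0)/k = 60570 s = 16.82 h.
Distance = v·t = 0.34·60570 = 20590 m = 20.59 km.

20.6 km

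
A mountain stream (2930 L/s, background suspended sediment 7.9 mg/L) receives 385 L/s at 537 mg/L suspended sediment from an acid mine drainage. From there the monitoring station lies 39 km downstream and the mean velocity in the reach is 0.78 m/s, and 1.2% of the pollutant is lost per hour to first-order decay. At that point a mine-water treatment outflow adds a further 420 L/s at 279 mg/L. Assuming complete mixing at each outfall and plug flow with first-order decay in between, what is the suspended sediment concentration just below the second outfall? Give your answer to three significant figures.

Flow-weighted average: C = (2930·7.900 + 385.0·537.0) / 3315 = 229900/3315 = 69.35 mg/L; combined flow 3315 L/s.
Travel time t = 39·1000 / 0.78 = 50000 s = 13.89 h.
1.2%/h lost → k = −ln(1 − 0.012) = 0.01207 h⁻¹.
After decay, C = 69.35 × e^(−kt) = 69.35 × 0.8456 = 58.64 mg/L.
Second outfall: C = (3315·58.64 + 420.0·279.0)/3735 = 83.42 mg/L.

83.4 mg/L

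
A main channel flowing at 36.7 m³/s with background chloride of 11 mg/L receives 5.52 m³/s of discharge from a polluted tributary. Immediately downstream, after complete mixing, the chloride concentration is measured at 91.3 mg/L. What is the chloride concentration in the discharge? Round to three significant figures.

625 mg/L

Mass balance: 36.70·11.00 + 5.520·Cₑ = 42.22·91.30
→ Cₑ = (42.22·91.30 − 36.70·11.00) / 5.520 = 625.2 mg/L.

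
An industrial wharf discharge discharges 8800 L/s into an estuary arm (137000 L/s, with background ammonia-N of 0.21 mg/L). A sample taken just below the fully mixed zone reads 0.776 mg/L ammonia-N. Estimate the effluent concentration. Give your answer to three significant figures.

Mass balance: 137000·0.2100 + 8800·Cₑ = 145800·0.7760
→ Cₑ = (145800·0.7760 − 137000·0.2100) / 8800 = 9.588 mg/L.

9.59 mg/L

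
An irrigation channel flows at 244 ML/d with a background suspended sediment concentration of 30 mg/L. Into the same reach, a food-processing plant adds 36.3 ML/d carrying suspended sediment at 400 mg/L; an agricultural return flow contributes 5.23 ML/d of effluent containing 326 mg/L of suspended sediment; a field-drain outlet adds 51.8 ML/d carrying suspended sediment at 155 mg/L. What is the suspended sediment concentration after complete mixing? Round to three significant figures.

Conservation of mass: C = (244.0·30.00 + 36.30·400.0 + 5.230·326.0 + 51.80·155.0) / 337.3 = 31570/337.3 = 93.60 mg/L.

93.6 mg/L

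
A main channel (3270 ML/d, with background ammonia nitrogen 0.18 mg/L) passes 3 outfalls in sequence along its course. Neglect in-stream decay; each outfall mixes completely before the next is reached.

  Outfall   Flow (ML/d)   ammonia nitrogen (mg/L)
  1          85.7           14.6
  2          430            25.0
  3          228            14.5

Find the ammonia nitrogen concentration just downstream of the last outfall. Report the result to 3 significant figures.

3.96 mg/L

Outfall 1: combined Q = 3356 ML/d; C = (3270·0.1800 + 85.70·14.60)/3356 = 0.5483 mg/L.
Outfall 2: combined Q = 3786 ML/d; C = (3356·0.5483 + 430.0·25.00)/3786 = 3.326 mg/L.
Outfall 3: combined Q = 4014 ML/d; C = (3786·3.326 + 228.0·14.50)/4014 = 3.960 mg/L.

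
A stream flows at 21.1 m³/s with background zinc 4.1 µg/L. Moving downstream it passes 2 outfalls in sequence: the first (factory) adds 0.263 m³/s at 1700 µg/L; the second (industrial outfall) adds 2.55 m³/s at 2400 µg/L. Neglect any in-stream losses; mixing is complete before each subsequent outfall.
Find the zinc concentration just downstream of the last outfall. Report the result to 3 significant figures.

278 µg/L

After outfall 1: Q = 21.10 + 0.2630 = 21.36 m³/s; C = (21.10·4.100 + 0.2630·1700)/21.36 = 24.98 µg/L.
After outfall 2: Q = 21.36 + 2.550 = 23.91 m³/s; C = (21.36·24.98 + 2.550·2400)/23.91 = 278.2 µg/L.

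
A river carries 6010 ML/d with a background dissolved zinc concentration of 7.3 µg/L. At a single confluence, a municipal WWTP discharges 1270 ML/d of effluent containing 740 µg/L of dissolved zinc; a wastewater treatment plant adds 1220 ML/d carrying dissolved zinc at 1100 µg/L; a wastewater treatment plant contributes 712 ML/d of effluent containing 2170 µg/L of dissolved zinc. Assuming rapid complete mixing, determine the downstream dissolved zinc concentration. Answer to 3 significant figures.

420 µg/L

After mixing, C = (6010·7.300 + 1270·740.0 + 1220·1100 + 712.0·2170) / 9212 = 3871000/9212 = 420.2 µg/L.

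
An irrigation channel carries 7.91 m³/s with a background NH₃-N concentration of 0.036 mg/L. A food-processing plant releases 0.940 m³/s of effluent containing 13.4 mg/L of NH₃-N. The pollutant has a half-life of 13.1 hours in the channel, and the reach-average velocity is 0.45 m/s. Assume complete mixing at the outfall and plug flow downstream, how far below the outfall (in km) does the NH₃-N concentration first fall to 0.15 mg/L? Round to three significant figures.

Mixed concentration C = ΣQC/ΣQ = (7.910·0.03600 + 0.9400·13.40) / 8.850 = 12.88/8.850 = 1.455 mg/L.
Half-life 13.1 h → k = ln 2 / 13.1 = 0.05291 h⁻¹ = 1.270 d⁻¹.
Set 1.455·exp(−k·t) = 0.15 → t = ln(1.455/0.15)/k = 154600 s = 42.95 h.
Distance = v·t = 0.45·154600 = 69570 m = 69.57 km.

69.6 km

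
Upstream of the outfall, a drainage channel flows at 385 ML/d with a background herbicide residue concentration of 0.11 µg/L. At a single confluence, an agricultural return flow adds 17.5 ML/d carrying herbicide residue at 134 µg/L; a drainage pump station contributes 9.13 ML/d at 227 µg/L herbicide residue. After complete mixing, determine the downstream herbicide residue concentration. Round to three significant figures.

Mixed concentration C = ΣQC/ΣQ = (385.0·0.1100 + 17.50·134.0 + 9.130·227.0) / 411.6 = 4460/411.6 = 10.83 µg/L.

10.8 µg/L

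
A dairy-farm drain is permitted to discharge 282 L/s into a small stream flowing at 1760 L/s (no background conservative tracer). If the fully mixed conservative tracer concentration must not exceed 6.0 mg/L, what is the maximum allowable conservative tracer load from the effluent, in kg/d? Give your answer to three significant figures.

1060 kg/d

Mass balance at the limit: 1760·0 + 282.0·Cₑ = 2042·6.0 → Cₑ = 43.45 mg/L.
282.0 L/s = 0.2820 m³/s. Load = 0.2820 m³/s × 43.45 g/m³ × 86 400 s/d = 1059 kg/d.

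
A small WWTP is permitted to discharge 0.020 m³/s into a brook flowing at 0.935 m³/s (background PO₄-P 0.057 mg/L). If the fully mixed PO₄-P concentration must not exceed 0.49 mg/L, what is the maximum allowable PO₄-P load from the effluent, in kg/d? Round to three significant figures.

Mass balance at the limit: 0.9350·0.05700 + 0.02000·Cₑ = 0.9550·0.49 → Cₑ = 20.73 mg/L.
Load = 0.02000 m³/s × 20.73 g/m³ × 86 400 s/d = 35.83 kg/d.

35.8 kg/d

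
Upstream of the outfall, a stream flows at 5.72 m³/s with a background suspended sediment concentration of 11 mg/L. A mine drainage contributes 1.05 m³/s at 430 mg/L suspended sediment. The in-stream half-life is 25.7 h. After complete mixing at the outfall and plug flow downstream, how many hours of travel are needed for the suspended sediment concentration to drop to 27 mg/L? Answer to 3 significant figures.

After mixing, C = (5.720·11.00 + 1.050·430.0) / 6.770 = 514.4/6.770 = 75.99 mg/L.
Half-life 25.7 h → k = ln 2 / 25.7 = 0.02697 h⁻¹ = 0.6473 d⁻¹.
75.99·exp(−k·t) = 27 → t = ln(75.99/27)/k = 138100 s = 38.36 h.

38.4 h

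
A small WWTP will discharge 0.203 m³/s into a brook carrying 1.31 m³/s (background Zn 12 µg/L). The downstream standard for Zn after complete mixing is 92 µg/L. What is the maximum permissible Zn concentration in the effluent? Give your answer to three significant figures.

608 µg/L

At the limit, (Qr·Cr + Qe·Cₑ)/(Qr + Qe) = 92:
Cₑ = (1.513·92 − 1.310·12.00) / 0.2030 = 608.3 µg/L.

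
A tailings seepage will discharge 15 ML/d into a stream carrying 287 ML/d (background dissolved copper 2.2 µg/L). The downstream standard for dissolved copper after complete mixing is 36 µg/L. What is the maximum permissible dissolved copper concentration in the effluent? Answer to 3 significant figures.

683 µg/L

At the limit, (Qr·Cr + Qe·Cₑ)/(Qr + Qe) = 36:
Cₑ = (302.0·36 − 287.0·2.200) / 15.00 = 682.7 µg/L.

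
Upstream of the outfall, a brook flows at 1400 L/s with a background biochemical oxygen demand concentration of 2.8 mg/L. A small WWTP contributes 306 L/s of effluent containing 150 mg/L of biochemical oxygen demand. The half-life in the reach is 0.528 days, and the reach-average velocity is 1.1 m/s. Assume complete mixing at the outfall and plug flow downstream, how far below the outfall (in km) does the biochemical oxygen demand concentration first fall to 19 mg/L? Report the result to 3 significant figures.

31.1 km

Flow-weighted average: C = (1400·2.800 + 306.0·150.0) / 1706 = 49820/1706 = 29.20 mg/L.
Half-life 0.528 d → k = ln 2 / 0.528 = 1.313 d⁻¹.
Set 29.20·exp(−k·t) = 19 → t = ln(29.20/19)/k = 28290 s = 7.858 h.
Distance = v·t = 1.1·28290 = 31120 m = 31.12 km.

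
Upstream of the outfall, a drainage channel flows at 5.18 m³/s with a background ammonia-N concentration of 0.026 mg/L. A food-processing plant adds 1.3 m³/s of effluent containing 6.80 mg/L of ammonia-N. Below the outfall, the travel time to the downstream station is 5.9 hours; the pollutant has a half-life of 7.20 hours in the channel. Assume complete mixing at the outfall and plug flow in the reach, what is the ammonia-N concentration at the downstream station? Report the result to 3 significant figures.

Mass balance: C = (5.180·0.02600 + 1.300·6.800) / 6.480 = 8.975/6.480 = 1.385 mg/L.
Half-life 7.20 h → k = ln 2 / 7.20 = 0.09627 h⁻¹ = 2.310 d⁻¹.
After decay, C = 1.385 × e^(−kt) = 1.385 × 0.5667 = 0.7848 mg/L.

0.785 mg/L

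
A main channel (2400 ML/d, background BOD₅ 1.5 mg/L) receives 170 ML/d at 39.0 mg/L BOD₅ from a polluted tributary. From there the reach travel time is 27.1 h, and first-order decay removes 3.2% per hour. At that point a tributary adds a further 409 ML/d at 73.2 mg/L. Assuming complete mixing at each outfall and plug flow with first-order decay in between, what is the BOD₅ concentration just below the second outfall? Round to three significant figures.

11.5 mg/L

Flow-weighted average: C = (2400·1.500 + 170.0·39.00) / 2570 = 10230/2570 = 3.981 mg/L; combined flow 2570 ML/d.
3.2%/h lost → k = −ln(1 − 0.032) = 0.03252 h⁻¹.
After decay, C = 3.981 × e^(−kt) = 3.981 × 0.4142 = 1.649 mg/L.
Second outfall: C = (2570·1.649 + 409.0·73.20)/2979 = 11.47 mg/L.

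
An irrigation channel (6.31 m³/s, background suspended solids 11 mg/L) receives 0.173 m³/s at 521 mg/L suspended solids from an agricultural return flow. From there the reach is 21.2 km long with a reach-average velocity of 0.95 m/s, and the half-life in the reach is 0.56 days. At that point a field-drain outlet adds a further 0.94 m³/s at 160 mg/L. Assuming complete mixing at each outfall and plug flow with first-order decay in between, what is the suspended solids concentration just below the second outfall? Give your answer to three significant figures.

35.9 mg/L

After mixing, C = (6.310·11.00 + 0.1730·521.0) / 6.483 = 159.5/6.483 = 24.61 mg/L; combined flow 6.483 m³/s.
Travel time t = 21.2·1000 / 0.95 = 22320 s = 6.199 h.
Half-life 0.56 d → k = ln 2 / 0.56 = 1.238 d⁻¹.
After decay, C = 24.61 × e^(−kt) = 24.61 × 0.7264 = 17.88 mg/L.
At the second outfall, C = (6.483·17.88 + 0.9400·160.0) / (6.483 + 0.9400) = 35.87 mg/L.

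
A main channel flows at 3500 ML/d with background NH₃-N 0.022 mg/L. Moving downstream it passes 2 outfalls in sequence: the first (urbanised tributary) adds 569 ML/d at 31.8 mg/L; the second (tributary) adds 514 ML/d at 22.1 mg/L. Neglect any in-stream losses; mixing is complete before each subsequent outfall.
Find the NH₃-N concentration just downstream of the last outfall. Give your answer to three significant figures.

Outfall 1: combined Q = 4069 ML/d; C = (3500·0.02200 + 569.0·31.80)/4069 = 4.466 mg/L.
Outfall 2: combined Q = 4583 ML/d; C = (4069·4.466 + 514.0·22.10)/4583 = 6.444 mg/L.

6.44 mg/L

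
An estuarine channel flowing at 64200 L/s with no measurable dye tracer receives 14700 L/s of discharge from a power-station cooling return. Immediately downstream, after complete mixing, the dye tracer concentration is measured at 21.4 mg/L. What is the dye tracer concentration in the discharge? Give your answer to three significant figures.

Mass balance: 64200·0 + 14700·Cₑ = 78900·21.40
→ Cₑ = (78900·21.40 − 64200·0) / 14700 = 114.9 mg/L.

115 mg/L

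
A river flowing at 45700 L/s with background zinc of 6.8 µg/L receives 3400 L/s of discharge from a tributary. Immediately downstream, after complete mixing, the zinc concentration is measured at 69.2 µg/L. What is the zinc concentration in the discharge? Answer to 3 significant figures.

Mass balance: 45700·6.800 + 3400·Cₑ = 49100·69.20
→ Cₑ = (49100·69.20 − 45700·6.800) / 3400 = 907.9 µg/L.

908 µg/L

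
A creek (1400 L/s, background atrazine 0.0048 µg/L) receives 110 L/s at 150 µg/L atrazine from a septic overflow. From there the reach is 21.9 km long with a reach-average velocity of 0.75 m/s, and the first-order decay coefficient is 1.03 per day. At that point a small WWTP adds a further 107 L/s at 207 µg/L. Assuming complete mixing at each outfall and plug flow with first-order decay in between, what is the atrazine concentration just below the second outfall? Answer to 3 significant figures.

Mixed concentration C = ΣQC/ΣQ = (1400·0.004800 + 110.0·150.0) / 1510 = 16510/1510 = 10.93 µg/L; combined flow 1510 L/s.
Travel time t = 21.9·1000 / 0.75 = 29200 s = 8.111 h.
Decay over the reach: 10.93·exp(−kt) = 10.93·0.7060 = 7.718 µg/L.
Second outfall: C = (1510·7.718 + 107.0·207.0)/1617 = 20.90 µg/L.

20.9 µg/L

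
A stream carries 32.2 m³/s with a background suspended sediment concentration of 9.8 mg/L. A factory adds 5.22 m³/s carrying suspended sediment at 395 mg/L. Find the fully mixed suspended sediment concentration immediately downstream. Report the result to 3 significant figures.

After mixing, C = (32.20·9.800 + 5.220·395.0) / 37.42 = 2377/37.42 = 63.53 mg/L.

63.5 mg/L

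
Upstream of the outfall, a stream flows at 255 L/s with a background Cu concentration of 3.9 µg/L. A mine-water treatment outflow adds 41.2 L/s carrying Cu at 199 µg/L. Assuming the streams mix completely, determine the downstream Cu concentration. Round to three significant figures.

31.0 µg/L

Mass balance: C = (255.0·3.900 + 41.20·199.0) / 296.2 = 9193/296.2 = 31.04 µg/L.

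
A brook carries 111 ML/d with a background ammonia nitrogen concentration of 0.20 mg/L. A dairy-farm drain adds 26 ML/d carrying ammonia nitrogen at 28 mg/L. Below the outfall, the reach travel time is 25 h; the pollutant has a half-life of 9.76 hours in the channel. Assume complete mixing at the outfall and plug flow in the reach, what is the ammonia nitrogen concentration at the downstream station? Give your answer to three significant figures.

After mixing, C = (111.0·0.2000 + 26.00·28.00) / 137.0 = 750.2/137.0 = 5.476 mg/L.
Half-life 9.76 h → k = ln 2 / 9.76 = 0.07102 h⁻¹ = 1.704 d⁻¹.
Applying C = C₀e^(−kt): 5.476 × 0.1694 = 0.9276 mg/L.

0.928 mg/L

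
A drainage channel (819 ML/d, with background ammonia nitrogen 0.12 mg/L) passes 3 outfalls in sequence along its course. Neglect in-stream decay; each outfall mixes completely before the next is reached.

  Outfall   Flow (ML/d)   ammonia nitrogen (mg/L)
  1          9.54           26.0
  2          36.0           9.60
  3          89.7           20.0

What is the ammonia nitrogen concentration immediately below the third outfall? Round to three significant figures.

2.61 mg/L

Below outfall 1: Q → 828.5 ML/d, C = (819.0·0.1200 + 9.540·26.00)/828.5 = 0.4180 mg/L.
Below outfall 2: Q → 864.5 ML/d, C = (828.5·0.4180 + 36.00·9.600)/864.5 = 0.8003 mg/L.
Below outfall 3: Q → 954.2 ML/d, C = (864.5·0.8003 + 89.70·20.00)/954.2 = 2.605 mg/L.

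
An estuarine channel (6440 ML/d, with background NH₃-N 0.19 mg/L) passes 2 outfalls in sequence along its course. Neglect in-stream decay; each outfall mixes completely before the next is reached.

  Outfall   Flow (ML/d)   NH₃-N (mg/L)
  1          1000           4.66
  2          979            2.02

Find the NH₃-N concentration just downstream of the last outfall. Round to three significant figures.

Below outfall 1: Q → 7440 ML/d, C = (6440·0.1900 + 1000·4.660)/7440 = 0.7908 mg/L.
Below outfall 2: Q → 8419 ML/d, C = (7440·0.7908 + 979.0·2.020)/8419 = 0.9337 mg/L.

0.934 mg/L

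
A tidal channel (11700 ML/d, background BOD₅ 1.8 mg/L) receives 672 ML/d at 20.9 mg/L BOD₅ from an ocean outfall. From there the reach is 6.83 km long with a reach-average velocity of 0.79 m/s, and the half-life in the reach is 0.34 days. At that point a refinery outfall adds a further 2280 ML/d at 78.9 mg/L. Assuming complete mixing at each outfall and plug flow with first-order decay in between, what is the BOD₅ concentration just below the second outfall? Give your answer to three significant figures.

14.2 mg/L

Mixed concentration C = ΣQC/ΣQ = (11700·1.800 + 672.0·20.90) / 12370 = 35100/12370 = 2.837 mg/L; combined flow 12370 ML/d.
Travel time t = 6.83·1000 / 0.79 = 8646 s = 2.402 h.
Half-life 0.34 d → k = ln 2 / 0.34 = 2.039 d⁻¹.
Applying C = C₀e^(−kt): 2.837 × 0.8155 = 2.314 mg/L.
Second outfall: C = (12370·2.314 + 2280·78.90)/14650 = 14.23 mg/L.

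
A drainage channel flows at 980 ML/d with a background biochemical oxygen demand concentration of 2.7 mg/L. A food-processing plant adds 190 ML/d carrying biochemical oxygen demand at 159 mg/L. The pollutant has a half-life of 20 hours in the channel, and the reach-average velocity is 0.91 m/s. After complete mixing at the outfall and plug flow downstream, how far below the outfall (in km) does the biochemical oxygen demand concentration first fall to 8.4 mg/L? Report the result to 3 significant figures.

114 km

Flow-weighted average: C = (980.0·2.700 + 190.0·159.0) / 1170 = 32860/1170 = 28.08 mg/L.
Half-life 20 h → k = ln 2 / 20 = 0.03466 h⁻¹ = 0.8318 d⁻¹.
Set 28.08·exp(−k·t) = 8.4 → t = ln(28.08/8.4)/k = 125400 s = 34.82 h.
Distance = v·t = 0.91·125400 = 114100 m = 114.1 km.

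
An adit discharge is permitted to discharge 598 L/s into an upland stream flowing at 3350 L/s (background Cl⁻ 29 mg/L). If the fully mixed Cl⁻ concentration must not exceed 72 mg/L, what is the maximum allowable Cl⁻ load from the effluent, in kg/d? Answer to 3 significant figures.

16200 kg/d

Mass balance at the limit: 3350·29.00 + 598.0·Cₑ = 3948·72 → Cₑ = 312.9 mg/L.
598.0 L/s = 0.5980 m³/s. Load = 0.5980 m³/s × 312.9 g/m³ × 86 400 s/d = 16170 kg/d.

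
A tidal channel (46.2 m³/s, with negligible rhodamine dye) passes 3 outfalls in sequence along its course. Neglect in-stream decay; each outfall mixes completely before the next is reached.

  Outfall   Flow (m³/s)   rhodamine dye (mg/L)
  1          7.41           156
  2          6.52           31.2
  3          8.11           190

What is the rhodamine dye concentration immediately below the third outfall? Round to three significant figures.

42.5 mg/L

Below outfall 1: Q → 53.61 m³/s, C = (46.20·0 + 7.410·156.0)/53.61 = 21.56 mg/L.
Below outfall 2: Q → 60.13 m³/s, C = (53.61·21.56 + 6.520·31.20)/60.13 = 22.61 mg/L.
Below outfall 3: Q → 68.24 m³/s, C = (60.13·22.61 + 8.110·190.0)/68.24 = 42.50 mg/L.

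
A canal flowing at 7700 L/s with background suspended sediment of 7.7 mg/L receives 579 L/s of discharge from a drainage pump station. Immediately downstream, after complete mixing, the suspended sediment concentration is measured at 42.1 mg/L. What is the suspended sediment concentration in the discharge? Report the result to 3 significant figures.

Mass balance: 7700·7.700 + 579.0·Cₑ = 8279·42.10
→ Cₑ = (8279·42.10 − 7700·7.700) / 579.0 = 499.6 mg/L.

500 mg/L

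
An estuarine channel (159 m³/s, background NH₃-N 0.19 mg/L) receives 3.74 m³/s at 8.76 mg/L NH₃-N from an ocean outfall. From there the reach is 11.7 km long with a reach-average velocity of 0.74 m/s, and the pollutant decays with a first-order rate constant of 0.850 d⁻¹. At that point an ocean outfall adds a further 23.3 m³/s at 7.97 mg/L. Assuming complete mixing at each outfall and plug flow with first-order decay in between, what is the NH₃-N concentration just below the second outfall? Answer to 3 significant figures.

1.29 mg/L

Mass balance: C = (159.0·0.1900 + 3.740·8.760) / 162.7 = 62.97/162.7 = 0.3870 mg/L; combined flow 162.7 m³/s.
Travel time t = 11.7·1000 / 0.74 = 15810 s = 4.392 h.
After decay, C = 0.3870 × e^(−kt) = 0.3870 × 0.8559 = 0.3312 mg/L.
Second outfall: C = (162.7·0.3312 + 23.30·7.970)/186.0 = 1.288 mg/L.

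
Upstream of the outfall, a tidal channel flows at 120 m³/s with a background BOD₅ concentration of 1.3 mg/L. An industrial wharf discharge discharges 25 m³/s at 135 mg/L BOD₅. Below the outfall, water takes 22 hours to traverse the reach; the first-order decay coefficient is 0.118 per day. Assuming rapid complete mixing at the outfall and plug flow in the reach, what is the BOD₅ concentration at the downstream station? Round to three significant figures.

Flow-weighted average: C = (120.0·1.300 + 25.00·135.0) / 145.0 = 3531/145.0 = 24.35 mg/L.
Applying C = C₀e^(−kt): 24.35 × 0.8975 = 21.86 mg/L.

21.9 mg/L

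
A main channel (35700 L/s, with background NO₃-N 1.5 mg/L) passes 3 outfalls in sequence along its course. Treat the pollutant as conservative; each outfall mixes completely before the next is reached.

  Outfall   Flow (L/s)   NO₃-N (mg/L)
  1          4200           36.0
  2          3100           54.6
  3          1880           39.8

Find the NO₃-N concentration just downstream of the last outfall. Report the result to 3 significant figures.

10.0 mg/L

Outfall 1: combined Q = 39900 L/s; C = (35700·1.500 + 4200·36.00)/39900 = 5.132 mg/L.
Outfall 2: combined Q = 43000 L/s; C = (39900·5.132 + 3100·54.60)/43000 = 8.698 mg/L.
Outfall 3: combined Q = 44880 L/s; C = (43000·8.698 + 1880·39.80)/44880 = 10.00 mg/L.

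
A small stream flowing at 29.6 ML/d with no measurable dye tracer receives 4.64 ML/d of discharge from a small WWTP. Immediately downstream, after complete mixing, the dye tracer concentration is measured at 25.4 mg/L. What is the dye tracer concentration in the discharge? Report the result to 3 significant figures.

Mass balance: 29.60·0 + 4.640·Cₑ = 34.24·25.40
→ Cₑ = (34.24·25.40 − 29.60·0) / 4.640 = 187.4 mg/L.

187 mg/L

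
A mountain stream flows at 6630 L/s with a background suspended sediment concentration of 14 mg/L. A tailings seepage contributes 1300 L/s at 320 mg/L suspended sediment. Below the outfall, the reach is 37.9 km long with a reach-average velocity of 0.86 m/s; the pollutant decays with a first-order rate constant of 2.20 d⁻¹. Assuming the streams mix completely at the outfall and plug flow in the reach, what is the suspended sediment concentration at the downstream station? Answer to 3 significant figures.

After mixing, C = (6630·14.00 + 1300·320.0) / 7930 = 508800/7930 = 64.16 mg/L.
Travel time t = 37.9·1000 / 0.86 = 44070 s = 12.24 h.
Applying C = C₀e^(−kt): 64.16 × 0.3256 = 20.89 mg/L.

20.9 mg/L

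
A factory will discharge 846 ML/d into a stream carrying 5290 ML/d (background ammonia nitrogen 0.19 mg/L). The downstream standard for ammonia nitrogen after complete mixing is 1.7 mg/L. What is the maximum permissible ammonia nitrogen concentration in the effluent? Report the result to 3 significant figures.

11.1 mg/L

At the limit, (Qr·Cr + Qe·Cₑ)/(Qr + Qe) = 1.7:
Cₑ = (6136·1.7 − 5290·0.1900) / 846.0 = 11.14 mg/L.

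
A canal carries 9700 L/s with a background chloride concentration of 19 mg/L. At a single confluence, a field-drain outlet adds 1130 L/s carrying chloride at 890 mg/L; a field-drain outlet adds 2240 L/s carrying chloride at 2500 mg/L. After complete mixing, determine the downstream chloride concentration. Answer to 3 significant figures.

520 mg/L

Mixed concentration C = ΣQC/ΣQ = (9700·19.00 + 1130·890.0 + 2240·2500) / 13070 = 6790000/13070 = 519.5 mg/L.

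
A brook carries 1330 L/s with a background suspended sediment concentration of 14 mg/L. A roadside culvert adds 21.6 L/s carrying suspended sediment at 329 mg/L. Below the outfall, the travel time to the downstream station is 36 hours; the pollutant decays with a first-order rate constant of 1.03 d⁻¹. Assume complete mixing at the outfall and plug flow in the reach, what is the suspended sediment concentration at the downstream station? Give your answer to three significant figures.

4.06 mg/L

Conservation of mass: C = (1330·14.00 + 21.60·329.0) / 1352 = 25730/1352 = 19.03 mg/L.
Applying C = C₀e^(−kt): 19.03 × 0.2133 = 4.060 mg/L.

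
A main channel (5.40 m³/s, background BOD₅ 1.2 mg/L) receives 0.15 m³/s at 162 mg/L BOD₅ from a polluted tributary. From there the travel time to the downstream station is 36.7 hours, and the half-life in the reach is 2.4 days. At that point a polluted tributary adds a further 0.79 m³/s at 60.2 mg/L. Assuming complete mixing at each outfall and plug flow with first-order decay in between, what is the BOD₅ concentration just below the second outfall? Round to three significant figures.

Mass balance: C = (5.400·1.200 + 0.1500·162.0) / 5.550 = 30.78/5.550 = 5.546 mg/L; combined flow 5.550 m³/s.
Half-life 2.4 d → k = ln 2 / 2.4 = 0.2888 d⁻¹.
First-order decay: C = 5.546·exp(−k·t) = 5.546·0.6430 = 3.566 mg/L.
At the second outfall, C = (5.550·3.566 + 0.7900·60.20) / (5.550 + 0.7900) = 10.62 mg/L.

10.6 mg/L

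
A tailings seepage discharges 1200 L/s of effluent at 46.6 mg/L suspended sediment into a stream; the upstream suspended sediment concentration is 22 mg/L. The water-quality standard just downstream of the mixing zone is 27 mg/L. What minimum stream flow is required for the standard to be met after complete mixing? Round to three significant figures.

4700 L/s

Set C_mix = 27: (Q·22.00 + 1200·46.60) / (Q + 1200) = 27
→ Q = 1200·(46.60 − 27)/(27 − 22.00) = 4704 L/s.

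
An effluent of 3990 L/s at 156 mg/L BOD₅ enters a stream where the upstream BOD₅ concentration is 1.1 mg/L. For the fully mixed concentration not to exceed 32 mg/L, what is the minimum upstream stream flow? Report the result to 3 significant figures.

16000 L/s

Set C_mix = 32: (Q·1.100 + 3990·156.0) / (Q + 3990) = 32
→ Q = 3990·(156.0 − 32)/(32 − 1.100) = 16010 L/s.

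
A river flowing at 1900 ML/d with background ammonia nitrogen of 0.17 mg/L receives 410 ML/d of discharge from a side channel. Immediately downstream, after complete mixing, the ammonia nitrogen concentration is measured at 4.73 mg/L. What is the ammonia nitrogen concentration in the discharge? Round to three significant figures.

Mass balance: 1900·0.1700 + 410.0·Cₑ = 2310·4.730
→ Cₑ = (2310·4.730 − 1900·0.1700) / 410.0 = 25.86 mg/L.

25.9 mg/L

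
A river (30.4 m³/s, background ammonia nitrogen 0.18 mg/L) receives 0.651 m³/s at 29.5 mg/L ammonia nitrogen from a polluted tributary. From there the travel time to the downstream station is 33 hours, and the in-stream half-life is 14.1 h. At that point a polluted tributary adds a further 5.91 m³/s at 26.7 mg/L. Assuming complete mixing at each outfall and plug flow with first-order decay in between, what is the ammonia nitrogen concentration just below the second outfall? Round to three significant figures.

Flow-weighted average: C = (30.40·0.1800 + 0.6510·29.50) / 31.05 = 24.68/31.05 = 0.7947 mg/L; combined flow 31.05 m³/s.
Half-life 14.1 h → k = ln 2 / 14.1 = 0.04916 h⁻¹ = 1.180 d⁻¹.
After decay, C = 0.7947 × e^(−kt) = 0.7947 × 0.1975 = 0.1569 mg/L.
At the second outfall, C = (31.05·0.1569 + 5.910·26.70) / (31.05 + 5.910) = 4.401 mg/L.

4.40 mg/L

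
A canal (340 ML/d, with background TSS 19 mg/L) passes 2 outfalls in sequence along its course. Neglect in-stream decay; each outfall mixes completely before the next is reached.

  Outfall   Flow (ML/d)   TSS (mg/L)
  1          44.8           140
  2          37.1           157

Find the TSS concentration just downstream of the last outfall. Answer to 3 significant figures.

After outfall 1: Q = 340.0 + 44.80 = 384.8 ML/d; C = (340.0·19.00 + 44.80·140.0)/384.8 = 33.09 mg/L.
After outfall 2: Q = 384.8 + 37.10 = 421.9 ML/d; C = (384.8·33.09 + 37.10·157.0)/421.9 = 43.98 mg/L.

44.0 mg/L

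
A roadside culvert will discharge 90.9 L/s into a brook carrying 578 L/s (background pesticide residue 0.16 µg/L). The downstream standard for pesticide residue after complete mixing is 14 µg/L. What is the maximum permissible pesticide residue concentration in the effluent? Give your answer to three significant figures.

At the limit, (Qr·Cr + Qe·Cₑ)/(Qr + Qe) = 14:
Cₑ = (668.9·14 − 578.0·0.1600) / 90.90 = 102.0 µg/L.

102 µg/L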